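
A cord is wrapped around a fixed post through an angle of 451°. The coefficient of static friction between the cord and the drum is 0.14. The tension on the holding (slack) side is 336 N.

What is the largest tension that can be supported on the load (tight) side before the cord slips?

At impending slip the capstan equation gives T₂/T₁ = e^{μβ} with β in radians.
β = 451° × π/180 = 7.871 rad.
e^{μβ} = e^{0.14×7.871} = 3.01.
T₂ = T₁ · e^{μβ} = 336 × 3.01 = 1010 N.

T_max ≈ 1010 N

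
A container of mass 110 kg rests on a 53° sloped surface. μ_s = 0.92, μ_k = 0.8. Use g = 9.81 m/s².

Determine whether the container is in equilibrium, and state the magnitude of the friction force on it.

f ≈ 520 N

N = m g cos θ = 649 N.
Down-slope weight component: m g sin θ = 862 N.
μ_s N = 597 N.
862 > 597 N, so it slides; kinetic friction f = μ_k N = 0.8×649 = 520 N.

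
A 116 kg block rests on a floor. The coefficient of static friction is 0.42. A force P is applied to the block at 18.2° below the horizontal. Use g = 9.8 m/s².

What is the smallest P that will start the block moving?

N = m g + P sin α (the push presses the block into the floor).
At impending slip, P cos α = μ_s N = μ_s (m g + P sin α).
Solving: P (cos α − μ_s sin α) = μ_s m g → P = 0.42×1140/(cos 18.2° − 0.42 sin 18.2°) = 477/0.8188 = 583 N.

P ≈ 583 N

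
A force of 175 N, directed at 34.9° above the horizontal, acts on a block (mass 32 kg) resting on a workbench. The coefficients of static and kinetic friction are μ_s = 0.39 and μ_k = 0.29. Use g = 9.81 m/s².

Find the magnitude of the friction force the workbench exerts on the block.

N = m g − P sin α = 313.9 − 175×sin 34.9° = 213.8 N.
The horizontal driving force is P cos α = 143.5 N, so equilibrium needs friction f = 143.5 N.
The static-friction limit is μ_s N = 83.38 N.
143.5 > 83.38 N → the block slides; f = μ_k N = 0.29×213.8 = 62 N.

f ≈ 62 N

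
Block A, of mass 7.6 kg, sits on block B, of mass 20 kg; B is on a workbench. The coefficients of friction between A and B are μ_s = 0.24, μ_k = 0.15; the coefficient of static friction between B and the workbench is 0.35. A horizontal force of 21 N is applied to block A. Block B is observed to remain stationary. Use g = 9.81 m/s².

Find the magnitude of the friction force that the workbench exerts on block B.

f ≈ 11.2 N

Between the blocks, N₁ = m_A g = 74.56 N.
Maximum static friction on A from B: μ_s N₁ = 0.24×74.56 = 17.89 N.
Since P = 21 N > 17.89 N, A slides on B; the A–B friction is kinetic: f₁ = μ_k N₁ = 0.15×74.56 = 11.2 N.
B experiences an equal 11.2 N forward from A (third law). B is in equilibrium, so the floor supplies f₂ = 11.2 N of static friction (limit μ_s(m_A+m_B)g = 94.76 N, not exceeded).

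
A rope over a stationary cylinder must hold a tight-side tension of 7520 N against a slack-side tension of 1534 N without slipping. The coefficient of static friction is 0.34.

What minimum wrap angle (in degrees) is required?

T₂/T₁ = e^{μβ} → β = ln(T₂/T₁)/μ.
β = ln(7520/1534)/0.34 = 1.59/0.34 = 4.676 rad.
In degrees: β = 4.676 × 180/π = 268°.

β_min ≈ 268°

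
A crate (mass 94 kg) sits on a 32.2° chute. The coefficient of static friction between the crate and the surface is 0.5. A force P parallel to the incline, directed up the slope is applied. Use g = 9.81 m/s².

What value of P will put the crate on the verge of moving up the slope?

P ≈ 882 N

At impending motion up the slope, friction acts down-slope at its limit: f = μ_s N.
P is parallel to the surface, so N = m g cos θ = 780 N.
Along the incline: P = m g sin θ + μ_s N = 491 + 0.5×780 = 882 N.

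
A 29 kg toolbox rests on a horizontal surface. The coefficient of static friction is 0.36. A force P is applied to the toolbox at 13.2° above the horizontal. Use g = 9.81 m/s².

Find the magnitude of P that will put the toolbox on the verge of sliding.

P ≈ 97 N

N = m g − P sin α (the pull lifts the toolbox).
At impending slip, P cos α = μ_s N = μ_s (m g − P sin α).
Solving: P (cos α + μ_s sin α) = μ_s m g → P = 0.36×284/(cos 13.2° + 0.36 sin 13.2°) = 102/1.056 = 97 N.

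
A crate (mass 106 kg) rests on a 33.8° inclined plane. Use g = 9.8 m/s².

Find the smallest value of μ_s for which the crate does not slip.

At the slip threshold m g sin θ = μ_s m g cos θ, so μ_s,min = tan θ.
μ_s,min = tan 33.8° = 0.669.

μ_s,min ≈ 0.669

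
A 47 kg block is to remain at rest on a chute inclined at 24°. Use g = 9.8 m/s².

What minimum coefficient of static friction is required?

μ_s,min ≈ 0.445

At the slip threshold m g sin θ = μ_s m g cos θ, so μ_s,min = tan θ.
μ_s,min = tan 24° = 0.445.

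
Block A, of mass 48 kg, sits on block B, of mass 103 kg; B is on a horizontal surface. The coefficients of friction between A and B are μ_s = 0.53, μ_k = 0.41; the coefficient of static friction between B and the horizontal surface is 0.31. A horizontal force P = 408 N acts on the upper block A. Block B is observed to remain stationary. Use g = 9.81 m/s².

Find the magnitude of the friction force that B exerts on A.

f ≈ 193 N

The normal force B exerts on A is simply A's weight, N₁ = 470.9 N.
Maximum static friction on A from B: μ_s N₁ = 0.53×470.9 = 249.6 N.
Since P = 408 N > 249.6 N, A slides on B; the A–B friction is kinetic: f₁ = μ_k N₁ = 0.41×470.9 = 193 N.
B experiences an equal 193 N forward from A (third law). B is in equilibrium, so the floor supplies f₂ = 193 N of static friction (limit μ_s(m_A+m_B)g = 459.2 N, not exceeded).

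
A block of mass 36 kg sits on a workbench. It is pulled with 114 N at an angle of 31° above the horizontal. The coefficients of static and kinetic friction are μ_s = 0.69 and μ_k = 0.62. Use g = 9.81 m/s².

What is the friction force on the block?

f ≈ 97.7 N

N = m g − P sin α = 353.2 − 114×sin 31° = 294.4 N.
The horizontal driving force is P cos α = 97.72 N, so equilibrium needs friction f = 97.72 N.
The static-friction limit is μ_s N = 203.2 N.
97.72 ≤ 203.2 N → static; friction equals the required 97.7 N.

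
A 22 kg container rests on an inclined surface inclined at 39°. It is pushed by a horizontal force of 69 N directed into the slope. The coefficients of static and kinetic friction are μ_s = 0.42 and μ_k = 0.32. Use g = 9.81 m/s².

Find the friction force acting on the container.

f ≈ 82.2 N (up the incline)

Normal direction: N = m g cos θ + P sin θ = 211.1 N.
Parallel to the incline: P cos θ − m g sin θ = 53.62 − 135.8 = -82.2 N; the friction needed to balance this is 82.2 N acting up the slope.
The limit of static friction is μ_s N = 88.68 N.
Since 82.2 N is within the 88.68 N limit, the container stays put and friction is exactly 82.2 N.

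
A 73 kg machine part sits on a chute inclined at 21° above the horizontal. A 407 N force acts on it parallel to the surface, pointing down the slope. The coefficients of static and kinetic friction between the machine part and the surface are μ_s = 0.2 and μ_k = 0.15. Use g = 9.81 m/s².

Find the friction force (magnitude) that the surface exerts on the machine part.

Perpendicular to the surface, N = m g cos θ = 73·9.81·cos 21° = 668.6 N.
For equilibrium along the incline the friction force must supply f = m g sin θ + P = 256.6 + 407 = 663.6 N (positive meaning up-slope).
Static friction can supply at most μ_s N = 133.7 N.
Since |663.6| > 133.7 N, static friction cannot hold it; the machine part slides down the incline and kinetic friction applies: f = μ_k N = 0.15 × 668.6 = 100 N.

f ≈ 100 N (up the incline)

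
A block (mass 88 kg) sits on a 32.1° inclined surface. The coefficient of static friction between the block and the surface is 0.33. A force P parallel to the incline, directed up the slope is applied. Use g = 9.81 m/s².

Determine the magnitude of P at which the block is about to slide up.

At impending motion up the slope, friction acts down-slope at its limit: f = μ_s N.
P is parallel to the surface, so N = m g cos θ = 731 N.
Along the incline: P = m g sin θ + μ_s N = 459 + 0.33×731 = 700 N.

P ≈ 700 N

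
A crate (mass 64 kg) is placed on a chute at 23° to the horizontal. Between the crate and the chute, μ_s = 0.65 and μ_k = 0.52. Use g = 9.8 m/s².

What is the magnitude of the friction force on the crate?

Perpendicular to the surface, N = m g cos θ = 64·9.8·cos 23° = 577.3 N.
Along the slope the weight component is m g sin θ = 245.1 N; friction must supply exactly this, acting up-slope.
Static friction can supply at most μ_s N = 375.3 N.
Since |245.1| ≤ 375.3 N, no slip — friction simply equals what equilibrium demands.

f ≈ 245 N (up the incline)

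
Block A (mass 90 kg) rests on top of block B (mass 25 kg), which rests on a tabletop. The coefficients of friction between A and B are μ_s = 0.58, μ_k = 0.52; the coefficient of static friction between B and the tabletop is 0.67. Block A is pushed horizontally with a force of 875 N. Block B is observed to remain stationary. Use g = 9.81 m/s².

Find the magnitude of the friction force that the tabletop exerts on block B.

f ≈ 459 N

The normal force B exerts on A is simply A's weight, N₁ = 882.9 N.
Maximum static friction on A from B: μ_s N₁ = 0.58×882.9 = 512.1 N.
Since P = 875 N > 512.1 N, A slides on B; the A–B friction is kinetic: f₁ = μ_k N₁ = 0.52×882.9 = 459 N.
By Newton's third law B feels 459 N forward from A. With B stationary, the floor's static friction on B balances it: f₂ = 459 N (well within μ_s(m_A+m_B)g = 755.9 N).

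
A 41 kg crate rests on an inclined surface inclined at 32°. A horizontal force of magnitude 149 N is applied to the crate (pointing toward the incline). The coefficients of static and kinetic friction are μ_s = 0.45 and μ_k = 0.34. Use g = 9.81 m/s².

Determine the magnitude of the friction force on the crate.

f ≈ 86.8 N (up the incline)

Normal direction: N = m g cos θ + P sin θ = 420.1 N.
Along the incline, the net driving force (taking up-slope positive) is P cos θ − m g sin θ = 126.4 − 213.1 = -86.78 N, so equilibrium requires friction f = 86.78 N (up-slope).
The limit of static friction is μ_s N = 189 N.
Since 86.78 N is within the 189 N limit, the crate stays put and friction is exactly 86.8 N.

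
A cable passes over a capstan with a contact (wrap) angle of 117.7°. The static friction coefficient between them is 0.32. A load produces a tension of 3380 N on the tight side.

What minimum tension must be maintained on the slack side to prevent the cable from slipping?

Capstan equation at impending slip: T_tight/T_slack = e^{μβ}.
β = 117.7° = 2.054 rad; e^{μβ} = e^{0.32×2.054} = 1.93.
T_slack = T_tight / e^{μβ} = 3380 / 1.93 = 1750 N.

T_min ≈ 1750 N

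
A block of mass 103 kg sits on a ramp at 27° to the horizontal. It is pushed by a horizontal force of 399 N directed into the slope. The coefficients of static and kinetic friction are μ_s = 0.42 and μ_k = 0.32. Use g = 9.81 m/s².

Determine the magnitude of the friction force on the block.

f ≈ 103 N (up the incline)

Resolve perpendicular to the incline: N = m g cos θ + P sin θ = 103×9.81×cos 27° + 399×sin 27° = 1081 N.
Along the incline, the net driving force (taking up-slope positive) is P cos θ − m g sin θ = 355.5 − 458.7 = -103.2 N, so equilibrium requires friction f = 103.2 N (up-slope).
The limit of static friction is μ_s N = 454.2 N.
Since 103.2 N is within the 454.2 N limit, the block stays put and friction is exactly 103 N.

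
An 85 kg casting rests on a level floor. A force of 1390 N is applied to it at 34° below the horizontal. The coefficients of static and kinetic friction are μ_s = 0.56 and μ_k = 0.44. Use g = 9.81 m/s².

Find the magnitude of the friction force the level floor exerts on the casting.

N = m g + P sin α = 833.9 + 1390×sin 34° = 1611 N.
Horizontally, friction must balance P cos α = 1152 N.
The static-friction limit is μ_s N = 902.2 N.
1152 > 902.2 N → the casting slides; f = μ_k N = 0.44×1611 = 709 N.

f ≈ 709 N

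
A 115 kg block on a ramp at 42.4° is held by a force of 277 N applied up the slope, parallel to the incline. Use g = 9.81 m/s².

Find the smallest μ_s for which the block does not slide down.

μ_s,min ≈ 0.581

N = m g cos θ = 833.1 N.
Friction must make up the shortfall along the incline: f = m g sin θ − P = 760.7 − 277 = 483.7 N.
At the threshold f = μ_s N, so μ_s,min = 483.7/833.1 = 0.581.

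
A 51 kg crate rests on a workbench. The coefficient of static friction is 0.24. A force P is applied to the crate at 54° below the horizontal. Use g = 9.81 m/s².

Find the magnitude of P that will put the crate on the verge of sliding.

P ≈ 305 N

N = m g + P sin α (the push presses the crate into the workbench).
At impending slip, P cos α = μ_s N = μ_s (m g + P sin α).
Solving: P (cos α − μ_s sin α) = μ_s m g → P = 0.24×500/(cos 54° − 0.24 sin 54°) = 120/0.3936 = 305 N.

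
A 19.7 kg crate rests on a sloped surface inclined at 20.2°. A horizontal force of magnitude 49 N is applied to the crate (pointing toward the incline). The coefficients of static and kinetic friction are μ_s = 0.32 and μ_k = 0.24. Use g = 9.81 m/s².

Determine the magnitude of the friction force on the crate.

f ≈ 20.7 N (up the incline)

Resolve perpendicular to the incline: N = m g cos θ + P sin θ = 19.7×9.81×cos 20.2° + 49×sin 20.2° = 198.3 N.
Parallel to the incline: P cos θ − m g sin θ = 45.99 − 66.73 = -20.75 N; the friction needed to balance this is 20.75 N acting up the slope.
The limit of static friction is μ_s N = 63.45 N.
Since 20.75 N is within the 63.45 N limit, the crate stays put and friction is exactly 20.7 N.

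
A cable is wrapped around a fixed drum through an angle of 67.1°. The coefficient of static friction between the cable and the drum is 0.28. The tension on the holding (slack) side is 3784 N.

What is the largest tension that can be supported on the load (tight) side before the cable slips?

At impending slip the capstan equation gives T₂/T₁ = e^{μβ} with β in radians.
β = 67.1° × π/180 = 1.171 rad.
e^{μβ} = e^{0.28×1.171} = 1.388.
T₂ = T₁ · e^{μβ} = 3784 × 1.388 = 5250 N.

T_max ≈ 5250 N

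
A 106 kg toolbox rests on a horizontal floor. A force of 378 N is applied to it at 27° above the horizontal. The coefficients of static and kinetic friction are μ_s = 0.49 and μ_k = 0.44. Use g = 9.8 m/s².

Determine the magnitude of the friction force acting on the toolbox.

N = m g − P sin α = 1039 − 378×sin 27° = 867.2 N.
For equilibrium, f = P cos α = 378×cos 27° = 336.8 N.
The static-friction limit is μ_s N = 424.9 N.
336.8 ≤ 424.9 N → static; friction equals the required 337 N.

f ≈ 337 N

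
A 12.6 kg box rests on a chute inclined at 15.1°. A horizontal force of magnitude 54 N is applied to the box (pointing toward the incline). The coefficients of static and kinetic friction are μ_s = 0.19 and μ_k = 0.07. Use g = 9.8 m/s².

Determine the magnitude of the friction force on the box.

Resolve perpendicular to the incline: N = m g cos θ + P sin θ = 12.6×9.8×cos 15.1° + 54×sin 15.1° = 133.3 N.
Parallel to the incline: P cos θ − m g sin θ = 52.14 − 32.17 = 19.97 N; the friction needed to balance this is 19.97 N acting down the slope.
The limit of static friction is μ_s N = 25.32 N.
Since 19.97 N is within the 25.32 N limit, the box stays put and friction is exactly 20 N.

f ≈ 20 N (down the incline)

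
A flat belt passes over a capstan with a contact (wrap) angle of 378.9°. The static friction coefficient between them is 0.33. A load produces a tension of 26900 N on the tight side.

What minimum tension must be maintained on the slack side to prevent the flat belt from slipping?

T_min ≈ 3030 N

Capstan equation at impending slip: T_tight/T_slack = e^{μβ}.
β = 378.9° = 6.613 rad; e^{μβ} = e^{0.33×6.613} = 8.867.
T_slack = T_tight / e^{μβ} = 26900 / 8.867 = 3030 N.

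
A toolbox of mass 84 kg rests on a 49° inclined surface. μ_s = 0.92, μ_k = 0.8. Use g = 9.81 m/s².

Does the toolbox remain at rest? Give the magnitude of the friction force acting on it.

f ≈ 432 N

N = m g cos θ = 541 N.
Down-slope weight component: m g sin θ = 622 N.
μ_s N = 497 N.
622 > 497 N, so it slides; kinetic friction f = μ_k N = 0.8×541 = 432 N.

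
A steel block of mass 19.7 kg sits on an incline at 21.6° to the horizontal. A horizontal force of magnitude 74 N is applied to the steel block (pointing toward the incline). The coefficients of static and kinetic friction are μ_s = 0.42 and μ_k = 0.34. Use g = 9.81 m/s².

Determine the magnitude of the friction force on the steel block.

Resolve perpendicular to the incline: N = m g cos θ + P sin θ = 19.7×9.81×cos 21.6° + 74×sin 21.6° = 206.9 N.
Parallel to the incline: P cos θ − m g sin θ = 68.8 − 71.14 = -2.339 N; the friction needed to balance this is 2.339 N acting up the slope.
The limit of static friction is μ_s N = 86.91 N.
Since 2.339 N is within the 86.91 N limit, the steel block stays put and friction is exactly 2.34 N.

f ≈ 2.34 N (up the incline)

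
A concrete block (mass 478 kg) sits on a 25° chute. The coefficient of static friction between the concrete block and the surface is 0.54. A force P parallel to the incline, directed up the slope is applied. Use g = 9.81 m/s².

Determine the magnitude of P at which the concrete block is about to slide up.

P ≈ 4280 N

At impending motion up the slope, friction acts down-slope at its limit: f = μ_s N.
P is parallel to the surface, so N = m g cos θ = 4250 N.
Along the incline: P = m g sin θ + μ_s N = 1980 + 0.54×4250 = 4280 N.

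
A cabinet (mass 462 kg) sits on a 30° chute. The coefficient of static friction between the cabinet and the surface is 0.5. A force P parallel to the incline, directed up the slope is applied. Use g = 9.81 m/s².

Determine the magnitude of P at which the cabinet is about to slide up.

At impending motion up the slope, friction acts down-slope at its limit: f = μ_s N.
P is parallel to the surface, so N = m g cos θ = 3930 N.
Along the incline: P = m g sin θ + μ_s N = 2270 + 0.5×3930 = 4230 N.

P ≈ 4230 N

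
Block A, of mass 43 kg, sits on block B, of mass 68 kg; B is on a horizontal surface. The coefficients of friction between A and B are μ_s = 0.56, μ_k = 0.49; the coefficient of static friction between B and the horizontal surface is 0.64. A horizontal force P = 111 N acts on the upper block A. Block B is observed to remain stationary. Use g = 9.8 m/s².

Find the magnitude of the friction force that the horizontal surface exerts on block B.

f ≈ 111 N

The normal force B exerts on A is simply A's weight, N₁ = 421.4 N.
Maximum static friction on A from B: μ_s N₁ = 0.56×421.4 = 236 N.
P = 111 N is within that limit, so A and B move together (both at rest); the A–B friction is simply f₁ = P = 111 N.
By Newton's third law B feels 111 N forward from A. With B stationary, the floor's static friction on B balances it: f₂ = 111 N (well within μ_s(m_A+m_B)g = 696.2 N).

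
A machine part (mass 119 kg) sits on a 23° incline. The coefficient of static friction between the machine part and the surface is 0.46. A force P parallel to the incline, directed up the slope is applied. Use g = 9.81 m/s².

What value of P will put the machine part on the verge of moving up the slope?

At impending motion up the slope, friction acts down-slope at its limit: f = μ_s N.
P is parallel to the surface, so N = m g cos θ = 1070 N.
Along the incline: P = m g sin θ + μ_s N = 456 + 0.46×1070 = 950 N.

P ≈ 950 N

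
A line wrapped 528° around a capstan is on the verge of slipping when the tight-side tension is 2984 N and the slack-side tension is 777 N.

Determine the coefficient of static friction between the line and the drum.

μ ≈ 0.146

T₂/T₁ = e^{μβ} → μ = ln(T₂/T₁)/β.
β = 528° = 9.215 rad.
μ = ln(2984/777)/9.215 = ln(3.84)/9.215 = 0.146.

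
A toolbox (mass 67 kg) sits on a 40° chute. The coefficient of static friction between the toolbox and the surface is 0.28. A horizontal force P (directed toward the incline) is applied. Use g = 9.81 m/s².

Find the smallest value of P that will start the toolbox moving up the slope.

P ≈ 961 N

At impending motion up the slope, friction acts down-slope at its limit: f = μ_s N.
Perpendicular to the incline: N = m g cos θ + P sin θ.
Along the incline: P cos θ = m g sin θ + μ_s N = m g sin θ + μ_s (m g cos θ + P sin θ).
Solving, P (cos θ − μ_s sin θ) = m g (sin θ + μ_s cos θ), so P = 67×9.81×(sin 40° + 0.28 cos 40°)/(cos 40° − 0.28 sin 40°) = 657×0.8573/0.5861 = 961 N.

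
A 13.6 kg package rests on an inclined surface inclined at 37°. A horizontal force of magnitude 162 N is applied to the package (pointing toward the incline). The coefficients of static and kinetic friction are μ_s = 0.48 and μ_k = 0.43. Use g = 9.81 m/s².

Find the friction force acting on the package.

f ≈ 49.1 N (down the incline)

The horizontal push has a component P sin θ into the surface, so N = m g cos θ + P sin θ = 106.6 + 97.49 = 204 N.
Along the incline, the net driving force (taking up-slope positive) is P cos θ − m g sin θ = 129.4 − 80.29 = 49.09 N, so equilibrium requires friction f = -49.09 N (down-slope).
Maximum static friction: μ_s N = 0.48 × 204 = 97.94 N.
Since 49.09 N is within the 97.94 N limit, the package stays put and friction is exactly 49.1 N.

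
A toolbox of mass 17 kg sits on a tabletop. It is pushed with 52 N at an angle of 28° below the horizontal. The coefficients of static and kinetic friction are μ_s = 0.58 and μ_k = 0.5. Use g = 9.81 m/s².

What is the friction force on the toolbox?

f ≈ 45.9 N

The vertical component of P adds to the normal force: N = m g + P sin α = 166.8 + 24.41 = 191.2 N.
Horizontally, friction must balance P cos α = 45.91 N.
μ_s N = 0.58 × 191.2 = 110.9 N.
Since 45.91 N does not exceed the limit, the toolbox stays at rest and f = 45.9 N.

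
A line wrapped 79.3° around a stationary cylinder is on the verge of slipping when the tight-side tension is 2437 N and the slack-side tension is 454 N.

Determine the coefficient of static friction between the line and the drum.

T₂/T₁ = e^{μβ} → μ = ln(T₂/T₁)/β.
β = 79.3° = 1.384 rad.
μ = ln(2437/454)/1.384 = ln(5.368)/1.384 = 1.21.

μ ≈ 1.21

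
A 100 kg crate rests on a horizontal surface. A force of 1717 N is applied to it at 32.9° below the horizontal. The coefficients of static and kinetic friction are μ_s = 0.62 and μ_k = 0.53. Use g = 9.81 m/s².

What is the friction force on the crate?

The vertical component of P adds to the normal force: N = m g + P sin α = 981 + 932.6 = 1914 N.
Horizontally, friction must balance P cos α = 1442 N.
μ_s N = 0.62 × 1914 = 1186 N.
1442 > 1186 N → the crate slides; f = μ_k N = 0.53×1914 = 1010 N.

f ≈ 1010 N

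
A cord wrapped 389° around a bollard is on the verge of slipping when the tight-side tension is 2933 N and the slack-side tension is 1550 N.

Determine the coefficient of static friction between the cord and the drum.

T₂/T₁ = e^{μβ} → μ = ln(T₂/T₁)/β.
β = 389° = 6.789 rad.
μ = ln(2933/1550)/6.789 = ln(1.892)/6.789 = 0.0939.

μ ≈ 0.0939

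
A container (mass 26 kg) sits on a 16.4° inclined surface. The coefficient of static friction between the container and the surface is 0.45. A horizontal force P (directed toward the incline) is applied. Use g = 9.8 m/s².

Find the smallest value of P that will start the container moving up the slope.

P ≈ 219 N

At impending motion up the slope, friction acts down-slope at its limit: f = μ_s N.
Perpendicular to the incline: N = m g cos θ + P sin θ.
Along the incline: P cos θ = m g sin θ + μ_s N = m g sin θ + μ_s (m g cos θ + P sin θ).
Solving, P (cos θ − μ_s sin θ) = m g (sin θ + μ_s cos θ), so P = 26×9.8×(sin 16.4° + 0.45 cos 16.4°)/(cos 16.4° − 0.45 sin 16.4°) = 255×0.714/0.8323 = 219 N.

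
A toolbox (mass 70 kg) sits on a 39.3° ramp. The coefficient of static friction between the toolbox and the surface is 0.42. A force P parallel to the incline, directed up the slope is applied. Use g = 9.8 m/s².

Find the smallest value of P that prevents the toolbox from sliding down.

P_min ≈ 212 N

The toolbox tends to slide down (tan θ > μ_s), so at the point of impending slip friction acts up-slope at its limit: f = μ_s N.
P is parallel to the surface, so N = m g cos θ = 531 N.
Along the incline: P + μ_s N = m g sin θ, so P = 434 − 0.42×531 = 212 N.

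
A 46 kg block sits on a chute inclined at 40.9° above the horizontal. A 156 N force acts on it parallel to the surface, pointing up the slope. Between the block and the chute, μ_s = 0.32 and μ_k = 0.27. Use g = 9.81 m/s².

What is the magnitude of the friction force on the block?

The normal reaction is N = m g cos θ = 341.1 N.
Parallel to the incline, ΣF = 0 gives f = m g sin θ − P = 295.5 − 156 = 139.5 N (up-slope positive).
Static friction can supply at most μ_s N = 109.1 N.
|139.5| exceeds 109.1 N, so the block slips down-slope; friction is kinetic, f = μ_k N = 0.27×341.1 = 92.1 N.

f ≈ 92.1 N (up the incline)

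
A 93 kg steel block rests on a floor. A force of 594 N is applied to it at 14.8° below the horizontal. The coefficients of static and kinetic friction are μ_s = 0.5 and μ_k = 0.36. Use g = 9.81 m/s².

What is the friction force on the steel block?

f ≈ 383 N

N = m g + P sin α = 912.3 + 594×sin 14.8° = 1064 N.
Horizontally, friction must balance P cos α = 574.3 N.
The static-friction limit is μ_s N = 532 N.
574.3 > 532 N → the steel block slides; f = μ_k N = 0.36×1064 = 383 N.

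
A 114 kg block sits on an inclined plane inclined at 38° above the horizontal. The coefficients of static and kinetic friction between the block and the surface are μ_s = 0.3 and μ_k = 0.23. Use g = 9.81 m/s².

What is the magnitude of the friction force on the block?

f ≈ 203 N (up the incline)

The normal reaction is N = m g cos θ = 881.3 N.
Along the slope the weight component is m g sin θ = 688.5 N; friction must supply exactly this, acting up-slope.
Static friction can supply at most μ_s N = 264.4 N.
|688.5| exceeds 264.4 N, so the block slips down-slope; friction is kinetic, f = μ_k N = 0.23×881.3 = 203 N.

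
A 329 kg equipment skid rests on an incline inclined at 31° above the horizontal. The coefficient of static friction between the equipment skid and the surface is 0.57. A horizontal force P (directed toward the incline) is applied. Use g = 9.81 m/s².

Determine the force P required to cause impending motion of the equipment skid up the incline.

P ≈ 5750 N

At impending motion up the slope, friction acts down-slope at its limit: f = μ_s N.
Perpendicular to the incline: N = m g cos θ + P sin θ.
Along the incline: P cos θ = m g sin θ + μ_s N = m g sin θ + μ_s (m g cos θ + P sin θ).
Solving, P (cos θ − μ_s sin θ) = m g (sin θ + μ_s cos θ), so P = 329×9.81×(sin 31° + 0.57 cos 31°)/(cos 31° − 0.57 sin 31°) = 3230×1.004/0.5636 = 5750 N.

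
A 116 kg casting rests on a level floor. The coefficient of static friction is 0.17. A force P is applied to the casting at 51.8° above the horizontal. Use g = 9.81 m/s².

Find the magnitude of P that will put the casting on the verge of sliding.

P ≈ 257 N

N = m g − P sin α (the pull lifts the casting).
At impending slip, P cos α = μ_s N = μ_s (m g − P sin α).
Solving: P (cos α + μ_s sin α) = μ_s m g → P = 0.17×1140/(cos 51.8° + 0.17 sin 51.8°) = 193/0.752 = 257 N.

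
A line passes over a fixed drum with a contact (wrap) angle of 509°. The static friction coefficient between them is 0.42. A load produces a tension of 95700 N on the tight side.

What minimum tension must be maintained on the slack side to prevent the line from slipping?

Capstan equation at impending slip: T_tight/T_slack = e^{μβ}.
β = 509° = 8.884 rad; e^{μβ} = e^{0.42×8.884} = 41.73.
T_slack = T_tight / e^{μβ} = 95700 / 41.73 = 2290 N.

T_min ≈ 2290 N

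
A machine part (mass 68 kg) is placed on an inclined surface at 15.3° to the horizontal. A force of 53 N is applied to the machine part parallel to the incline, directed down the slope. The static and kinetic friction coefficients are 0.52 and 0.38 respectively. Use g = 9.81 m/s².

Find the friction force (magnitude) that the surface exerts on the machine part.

f ≈ 229 N (up the incline)

Perpendicular to the surface, N = m g cos θ = 68·9.81·cos 15.3° = 643.4 N.
The friction needed for equilibrium is m g sin θ + P = 176 + 53 = 229 N, measured positive up-slope.
Maximum static friction available: μ_s N = 0.52 × 643.4 = 334.6 N.
Since |229| ≤ 334.6 N, static friction is sufficient; f equals the required value, not μ_s N.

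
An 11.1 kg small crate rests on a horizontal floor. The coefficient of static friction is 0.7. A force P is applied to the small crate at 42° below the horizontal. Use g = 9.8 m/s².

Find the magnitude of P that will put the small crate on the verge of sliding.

P ≈ 277 N

N = m g + P sin α (the push presses the small crate into the horizontal floor).
At impending slip, P cos α = μ_s N = μ_s (m g + P sin α).
Solving: P (cos α − μ_s sin α) = μ_s m g → P = 0.7×109/(cos 42° − 0.7 sin 42°) = 76.1/0.2748 = 277 N.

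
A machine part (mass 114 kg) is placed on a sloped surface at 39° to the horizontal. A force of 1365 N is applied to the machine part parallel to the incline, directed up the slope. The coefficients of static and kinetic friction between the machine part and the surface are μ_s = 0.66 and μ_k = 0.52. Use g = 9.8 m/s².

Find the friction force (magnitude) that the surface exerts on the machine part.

Perpendicular to the surface, N = m g cos θ = 114·9.8·cos 39° = 868.2 N.
The friction needed for equilibrium is m g sin θ − P = 703.1 − 1365 = -661.9 N, measured positive up-slope.
The static-friction ceiling is μ_s N = 0.66 × 868.2 = 573 N.
|-661.9| exceeds 573 N, so the machine part slips up-slope; friction is kinetic, f = μ_k N = 0.52×868.2 = 451 N.

f ≈ 451 N (down the incline)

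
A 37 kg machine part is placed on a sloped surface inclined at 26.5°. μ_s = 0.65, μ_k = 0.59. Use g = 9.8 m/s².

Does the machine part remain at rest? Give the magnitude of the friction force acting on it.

f ≈ 162 N

N = m g cos θ = 325 N.
Down-slope weight component: m g sin θ = 162 N.
μ_s N = 211 N.
162 ≤ 211 N, so it stays put; friction = 162 N.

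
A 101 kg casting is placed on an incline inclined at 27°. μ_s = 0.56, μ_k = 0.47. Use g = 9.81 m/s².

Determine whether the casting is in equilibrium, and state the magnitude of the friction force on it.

f ≈ 450 N

N = m g cos θ = 883 N.
Down-slope weight component: m g sin θ = 450 N.
μ_s N = 494 N.
450 ≤ 494 N, so it stays put; friction = 450 N.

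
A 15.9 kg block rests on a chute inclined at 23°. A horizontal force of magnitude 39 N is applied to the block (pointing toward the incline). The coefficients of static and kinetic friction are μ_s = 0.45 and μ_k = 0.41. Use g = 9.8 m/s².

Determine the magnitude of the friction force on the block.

f ≈ 25 N (up the incline)

Resolve perpendicular to the incline: N = m g cos θ + P sin θ = 15.9×9.8×cos 23° + 39×sin 23° = 158.7 N.
Along the incline, the net driving force (taking up-slope positive) is P cos θ − m g sin θ = 35.9 − 60.88 = -24.98 N, so equilibrium requires friction f = 24.98 N (up-slope).
The limit of static friction is μ_s N = 71.4 N.
|f_req| = 24.98 ≤ 71.4 N → the block is in equilibrium; friction equals the required value.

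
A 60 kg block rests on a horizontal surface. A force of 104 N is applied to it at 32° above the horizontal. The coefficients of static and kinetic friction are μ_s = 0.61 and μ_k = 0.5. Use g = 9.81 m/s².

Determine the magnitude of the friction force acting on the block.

Vertical equilibrium gives N = m g − P sin α = 533.5 N.
For equilibrium, f = P cos α = 104×cos 32° = 88.2 N.
The static-friction limit is μ_s N = 325.4 N.
Since 88.2 N does not exceed the limit, the block stays at rest and f = 88.2 N.

f ≈ 88.2 N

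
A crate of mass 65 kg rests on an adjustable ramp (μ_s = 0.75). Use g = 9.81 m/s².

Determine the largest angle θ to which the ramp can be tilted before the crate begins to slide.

At the slip threshold, m g sin θ = μ_s · m g cos θ, so tan θ = μ_s.
θ_max = arctan(0.75) = 36.9°.

θ_max ≈ 36.9°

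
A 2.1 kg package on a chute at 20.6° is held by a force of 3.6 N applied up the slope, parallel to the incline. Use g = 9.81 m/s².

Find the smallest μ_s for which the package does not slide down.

N = m g cos θ = 19.28 N.
Friction must make up the shortfall along the incline: f = m g sin θ − P = 7.248 − 3.6 = 3.648 N.
At the threshold f = μ_s N, so μ_s,min = 3.648/19.28 = 0.189.

μ_s,min ≈ 0.189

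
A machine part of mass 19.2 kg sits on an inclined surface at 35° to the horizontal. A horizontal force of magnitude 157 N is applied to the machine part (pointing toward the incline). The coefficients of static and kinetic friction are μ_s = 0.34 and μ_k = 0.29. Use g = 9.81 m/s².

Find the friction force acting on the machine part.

Normal direction: N = m g cos θ + P sin θ = 244.3 N.
Parallel to the incline: P cos θ − m g sin θ = 128.6 − 108 = 20.57 N; the friction needed to balance this is 20.57 N acting down the slope.
The limit of static friction is μ_s N = 83.08 N.
Since 20.57 N is within the 83.08 N limit, the machine part stays put and friction is exactly 20.6 N.

f ≈ 20.6 N (down the incline)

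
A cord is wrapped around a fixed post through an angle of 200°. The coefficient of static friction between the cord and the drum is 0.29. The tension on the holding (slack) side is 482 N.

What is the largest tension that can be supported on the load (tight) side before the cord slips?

At impending slip the capstan equation gives T₂/T₁ = e^{μβ} with β in radians.
β = 200° × π/180 = 3.491 rad.
e^{μβ} = e^{0.29×3.491} = 2.752.
T₂ = T₁ · e^{μβ} = 482 × 2.752 = 1330 N.

T_max ≈ 1330 N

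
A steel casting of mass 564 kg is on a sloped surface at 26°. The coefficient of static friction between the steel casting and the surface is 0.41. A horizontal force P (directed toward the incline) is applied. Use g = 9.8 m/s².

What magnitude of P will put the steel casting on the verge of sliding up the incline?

At impending motion up the slope, friction acts down-slope at its limit: f = μ_s N.
Perpendicular to the incline: N = m g cos θ + P sin θ.
Along the incline: P cos θ = m g sin θ + μ_s N = m g sin θ + μ_s (m g cos θ + P sin θ).
Solving, P (cos θ − μ_s sin θ) = m g (sin θ + μ_s cos θ), so P = 564×9.8×(sin 26° + 0.41 cos 26°)/(cos 26° − 0.41 sin 26°) = 5530×0.8069/0.7191 = 6200 N.

P ≈ 6200 N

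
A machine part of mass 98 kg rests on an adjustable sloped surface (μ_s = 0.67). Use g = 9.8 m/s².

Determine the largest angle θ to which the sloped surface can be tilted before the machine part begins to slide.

At the slip threshold, m g sin θ = μ_s · m g cos θ, so tan θ = μ_s.
θ_max = arctan(0.67) = 33.8°.

θ_max ≈ 33.8°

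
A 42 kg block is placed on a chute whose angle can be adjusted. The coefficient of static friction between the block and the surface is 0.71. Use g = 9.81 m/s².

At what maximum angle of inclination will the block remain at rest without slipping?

θ_max ≈ 35.4°

At the slip threshold, m g sin θ = μ_s · m g cos θ, so tan θ = μ_s.
θ_max = arctan(0.71) = 35.4°.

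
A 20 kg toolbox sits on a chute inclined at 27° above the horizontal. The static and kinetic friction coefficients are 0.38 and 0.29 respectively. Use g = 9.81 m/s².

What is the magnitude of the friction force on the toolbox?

Perpendicular to the surface, N = m g cos θ = 20·9.81·cos 27° = 174.8 N.
For equilibrium along the incline, friction must balance the weight component: f = m g sin θ = 89.07 N up the slope.
Static friction can supply at most μ_s N = 66.43 N.
Since |89.07| > 66.43 N, static friction cannot hold it; the toolbox slides down the incline and kinetic friction applies: f = μ_k N = 0.29 × 174.8 = 50.7 N.

f ≈ 50.7 N (up the incline)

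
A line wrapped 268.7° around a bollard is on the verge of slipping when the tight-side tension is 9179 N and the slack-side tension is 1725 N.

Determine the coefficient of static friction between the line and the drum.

T₂/T₁ = e^{μβ} → μ = ln(T₂/T₁)/β.
β = 268.7° = 4.69 rad.
μ = ln(9179/1725)/4.69 = ln(5.321)/4.69 = 0.356.

μ ≈ 0.356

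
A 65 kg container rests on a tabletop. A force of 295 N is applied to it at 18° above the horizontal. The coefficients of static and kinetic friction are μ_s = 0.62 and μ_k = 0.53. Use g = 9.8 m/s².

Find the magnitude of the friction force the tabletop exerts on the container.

f ≈ 281 N

N = m g − P sin α = 637 − 295×sin 18° = 545.8 N.
Horizontally, friction must balance P cos α = 280.6 N.
μ_s N = 0.62 × 545.8 = 338.4 N.
280.6 ≤ 338.4 N → static; friction equals the required 281 N.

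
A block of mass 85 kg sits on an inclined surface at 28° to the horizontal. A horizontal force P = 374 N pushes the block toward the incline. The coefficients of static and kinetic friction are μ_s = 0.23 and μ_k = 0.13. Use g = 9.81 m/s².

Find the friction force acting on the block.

f ≈ 61.2 N (up the incline)

Resolve perpendicular to the incline: N = m g cos θ + P sin θ = 85×9.81×cos 28° + 374×sin 28° = 911.8 N.
Along the incline, the net driving force (taking up-slope positive) is P cos θ − m g sin θ = 330.2 − 391.5 = -61.25 N, so equilibrium requires friction f = 61.25 N (up-slope).
The limit of static friction is μ_s N = 209.7 N.
Since 61.25 N is within the 209.7 N limit, the block stays put and friction is exactly 61.2 N.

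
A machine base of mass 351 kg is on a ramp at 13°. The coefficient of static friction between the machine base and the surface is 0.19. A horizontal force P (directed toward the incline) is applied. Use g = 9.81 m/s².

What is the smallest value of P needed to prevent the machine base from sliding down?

P_min ≈ 135 N

The machine base tends to slide down (tan θ > μ_s), so at the point of impending slip friction acts up-slope at its limit: f = μ_s N.
Perpendicular to the incline: N = m g cos θ + P sin θ.
Along the incline: P cos θ + μ_s N = m g sin θ, i.e. P cos θ + μ_s (m g cos θ + P sin θ) = m g sin θ.
Solving, P (cos θ + μ_s sin θ) = m g (sin θ − μ_s cos θ), so P = 3440×0.03982/1.017 = 135 N.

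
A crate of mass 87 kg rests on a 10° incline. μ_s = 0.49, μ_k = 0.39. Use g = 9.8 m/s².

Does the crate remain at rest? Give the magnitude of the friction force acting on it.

f ≈ 148 N

N = m g cos θ = 840 N.
Down-slope weight component: m g sin θ = 148 N.
μ_s N = 411 N.
148 ≤ 411 N, so it stays put; friction = 148 N.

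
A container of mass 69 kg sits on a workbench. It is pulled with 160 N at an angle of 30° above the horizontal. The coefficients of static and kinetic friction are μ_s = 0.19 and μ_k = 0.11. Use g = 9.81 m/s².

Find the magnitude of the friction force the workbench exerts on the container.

f ≈ 65.7 N

Vertical equilibrium gives N = m g − P sin α = 596.9 N.
For equilibrium, f = P cos α = 160×cos 30° = 138.6 N.
μ_s N = 0.19 × 596.9 = 113.4 N.
138.6 > 113.4 N → the container slides; f = μ_k N = 0.11×596.9 = 65.7 N.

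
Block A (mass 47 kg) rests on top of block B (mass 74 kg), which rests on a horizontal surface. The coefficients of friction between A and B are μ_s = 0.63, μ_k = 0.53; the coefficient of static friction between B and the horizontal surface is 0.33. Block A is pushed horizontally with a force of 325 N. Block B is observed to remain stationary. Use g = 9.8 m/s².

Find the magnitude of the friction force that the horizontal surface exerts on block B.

f ≈ 244 N

Normal force at the A–B interface: N₁ = m_A g = 460.6 N.
Maximum static friction on A from B: μ_s N₁ = 0.63×460.6 = 290.2 N.
P = 325 N exceeds that limit, so A slips over B and the interface friction becomes kinetic: f₁ = μ_k N₁ = 0.53×460.6 = 244 N.
B experiences an equal 244 N forward from A (third law). B is in equilibrium, so the floor supplies f₂ = 244 N of static friction (limit μ_s(m_A+m_B)g = 391.3 N, not exceeded).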